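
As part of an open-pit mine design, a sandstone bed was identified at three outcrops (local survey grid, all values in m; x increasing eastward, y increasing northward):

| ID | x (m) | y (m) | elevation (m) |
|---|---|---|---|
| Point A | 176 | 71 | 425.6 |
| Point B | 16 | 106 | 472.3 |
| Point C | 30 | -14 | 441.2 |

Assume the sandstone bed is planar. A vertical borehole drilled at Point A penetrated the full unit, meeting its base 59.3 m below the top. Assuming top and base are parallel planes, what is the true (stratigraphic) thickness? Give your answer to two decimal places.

Let the plane be z = a·x + b·y + c.
Point B−Point A: −160a + 35b = 46.7;  Point C−Point A: −146a − 85b = 15.6.
Solving gives a = −0.24134, b = 0.23101.
|∇z| = √(a²+b²) = 0.33408, so dip δ = arctan(0.33408) = 18.47°.
True thickness = vertical thickness × cos δ = 59.3 × cos 18.47° = 56.24 m.

56.24 m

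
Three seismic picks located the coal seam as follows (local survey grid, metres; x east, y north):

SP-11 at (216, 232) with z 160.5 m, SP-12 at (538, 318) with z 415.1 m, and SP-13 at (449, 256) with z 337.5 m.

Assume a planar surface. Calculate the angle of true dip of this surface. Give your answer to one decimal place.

Let the plane be z = a·x + b·y + c.
SP-12−SP-11: 322a + 86b = 254.6;  SP-13−SP-11: 233a + 24b = 177.
Solving gives a = 0.74018, b = 0.18910.
Gradient magnitude |∇z| = √(a² + b²) = √(0.54786 + 0.03576) = 0.76395.
True dip = arctan(0.76395) = 37.4°, dipping toward WSW (azimuth ≈ 256°).

37.4°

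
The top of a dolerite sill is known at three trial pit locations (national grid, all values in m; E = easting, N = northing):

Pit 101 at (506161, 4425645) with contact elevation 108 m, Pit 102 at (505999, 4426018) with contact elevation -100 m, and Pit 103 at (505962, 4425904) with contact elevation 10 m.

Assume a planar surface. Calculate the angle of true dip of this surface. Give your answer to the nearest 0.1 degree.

Two edge vectors: Pit 101→Pit 102 = (-162, 373, -208), Pit 101→Pit 103 = (-199, 259, -98).
Normal n = (Pit 101→Pit 102) × (Pit 101→Pit 103) = (17318, 25516, 32269).
So ∂z/∂E = −n_x/n_z = −0.53668 and ∂z/∂N = −n_y/n_z = −0.79073.
Gradient magnitude |∇z| = √(a² + b²) = √(0.28802 + 0.62525) = 0.95565.
True dip = arctan(0.95565) = 43.7°, dipping toward NE (azimuth ≈ 034°).

43.7°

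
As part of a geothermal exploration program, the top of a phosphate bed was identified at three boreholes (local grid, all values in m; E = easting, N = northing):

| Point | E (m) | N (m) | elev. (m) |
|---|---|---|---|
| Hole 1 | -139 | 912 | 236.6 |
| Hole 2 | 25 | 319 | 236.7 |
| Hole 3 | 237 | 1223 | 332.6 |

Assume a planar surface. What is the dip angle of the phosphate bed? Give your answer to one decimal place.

12.2°

Let the plane be z = a·E + b·N + c.
Hole 2−Hole 1: 164a − 593b = 0.1;  Hole 3−Hole 1: 376a + 311b = 96.
Solving gives a = 0.20790, b = 0.05733.
Gradient magnitude |∇z| = √(a² + b²) = √(0.04322 + 0.00329) = 0.21566.
True dip = arctan(0.21566) = 12.2°, dipping toward WSW (azimuth ≈ 255°).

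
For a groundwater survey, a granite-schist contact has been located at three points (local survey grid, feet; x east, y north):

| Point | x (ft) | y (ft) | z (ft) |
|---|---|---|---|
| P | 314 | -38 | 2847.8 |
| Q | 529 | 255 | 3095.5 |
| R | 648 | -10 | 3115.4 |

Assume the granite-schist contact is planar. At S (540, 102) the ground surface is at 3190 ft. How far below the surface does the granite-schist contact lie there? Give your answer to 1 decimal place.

Let the plane be z = a·x + b·y + c.
Q−P: 215a + 293b = 247.7;  R−P: 334a + 28b = 267.6.
Solving gives a = 0.77820, b = 0.27436.
Then c = 2847.8 − a·314 − b·-38 = 2613.87.
At (540, 102): z_contact = 420.23 + 27.98 + 2613.87 = 3062.08 ft.
Depth below ground = 3190 − 3062.08 = 127.9 ft.

127.9 ft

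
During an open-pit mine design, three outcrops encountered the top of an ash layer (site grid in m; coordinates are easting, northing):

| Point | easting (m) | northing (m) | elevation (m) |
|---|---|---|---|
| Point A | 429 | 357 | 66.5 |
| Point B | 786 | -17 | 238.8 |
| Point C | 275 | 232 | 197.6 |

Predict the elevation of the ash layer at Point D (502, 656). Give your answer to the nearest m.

-168 m

Let the plane be z = a·easting + b·northing + c.
Point B−Point A: 357a − 374b = 172.3;  Point C−Point A: −154a − 125b = 131.1.
Solving gives a = −0.26897, b = −0.71743.
Then c = 66.5 − a·429 − b·357 = 438.01.
At (502, 656): z = −135.0 − 470.6 + 438.01 = -167.6 m.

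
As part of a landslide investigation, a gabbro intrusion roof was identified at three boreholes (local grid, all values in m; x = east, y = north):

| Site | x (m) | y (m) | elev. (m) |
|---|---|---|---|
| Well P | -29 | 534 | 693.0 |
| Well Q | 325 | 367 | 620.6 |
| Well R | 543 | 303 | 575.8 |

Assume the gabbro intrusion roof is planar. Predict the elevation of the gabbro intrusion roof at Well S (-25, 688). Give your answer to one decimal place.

Two edge vectors: Well P→Well Q = (354, -167, -72.4), Well P→Well R = (572, -231, -117.2).
Normal n = (Well P→Well Q) × (Well P→Well R) = (2848, 76, 13750).
So ∂z/∂x = −n_x/n_z = −0.20713 and ∂z/∂y = −n_y/n_z = −0.00553.
Intercept c from Well P: 693 − 6.01 + 2.95 = 689.94.
At (-25, 688): z = 5.2 − 3.8 + 689.94 = 691.3 m.

691.3 m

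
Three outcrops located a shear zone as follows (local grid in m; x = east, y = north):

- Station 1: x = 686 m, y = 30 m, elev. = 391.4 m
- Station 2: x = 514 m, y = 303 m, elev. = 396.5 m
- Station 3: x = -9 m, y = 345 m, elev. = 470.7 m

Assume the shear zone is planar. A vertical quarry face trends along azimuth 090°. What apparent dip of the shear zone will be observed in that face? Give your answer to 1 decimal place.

8.4°

Let the plane be z = a·x + b·y + c.
Station 2−Station 1: −172a + 273b = 5.1;  Station 3−Station 1: −695a + 315b = 79.3.
Solving gives a = −0.14785, b = −0.07447.
Unit vector along 090° is (sin 90°, cos 90°) = (1.0000, 0.0000).
Slope in that direction = a·(1.0000) + b·(0.0000) = −0.14785.
Apparent dip = arctan|0.14785| = 8.4° (true dip is 9.4°, so apparent ≤ true as expected).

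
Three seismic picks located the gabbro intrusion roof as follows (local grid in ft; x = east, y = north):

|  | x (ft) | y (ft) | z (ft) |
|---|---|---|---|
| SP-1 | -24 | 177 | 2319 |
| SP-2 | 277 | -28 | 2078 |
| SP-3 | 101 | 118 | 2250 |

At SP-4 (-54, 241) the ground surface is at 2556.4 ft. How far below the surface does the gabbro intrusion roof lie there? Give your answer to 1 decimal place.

Two edge vectors: SP-1→SP-2 = (301, -205, -241), SP-1→SP-3 = (125, -59, -69).
Normal n = (SP-1→SP-2) × (SP-1→SP-3) = (-74, -9356, 7866).
So ∂z/∂x = −n_x/n_z = 0.00941 and ∂z/∂y = −n_y/n_z = 1.18942.
Intercept c from SP-1: 2319 + 0.23 − 210.53 = 2108.70.
At (-54, 241): z_contact = −0.51 + 286.65 + 2108.70 = 2394.84 ft.
Depth below ground = 2556.4 − 2394.84 = 161.6 ft.

161.6 ft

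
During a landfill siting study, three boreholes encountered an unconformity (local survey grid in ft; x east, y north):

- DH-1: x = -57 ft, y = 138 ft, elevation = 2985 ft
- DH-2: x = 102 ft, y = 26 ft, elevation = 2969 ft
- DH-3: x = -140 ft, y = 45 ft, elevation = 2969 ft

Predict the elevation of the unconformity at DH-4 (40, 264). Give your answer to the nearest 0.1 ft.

Let the plane be z = a·x + b·y + c.
DH-2−DH-1: 159a − 112b = −16;  DH-3−DH-1: −83a − 93b = −16.
Solving gives a = 0.01262, b = 0.16078.
Then c = 2985 − a·-57 − b·138 = 2963.53.
At (40, 264): z = 0.5 + 42.4 + 2963.53 = 3006.5 ft.

3006.5 ft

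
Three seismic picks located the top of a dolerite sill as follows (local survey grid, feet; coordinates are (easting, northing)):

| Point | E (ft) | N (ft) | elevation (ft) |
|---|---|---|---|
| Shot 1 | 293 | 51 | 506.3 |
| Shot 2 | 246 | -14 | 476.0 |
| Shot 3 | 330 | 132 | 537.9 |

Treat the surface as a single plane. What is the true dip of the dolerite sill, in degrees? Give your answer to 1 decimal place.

Let the plane be z = a·E + b·N + c.
Shot 2−Shot 1: −47a − 65b = −30.3;  Shot 3−Shot 1: 37a + 81b = 31.6.
Solving gives a = 0.28552, b = 0.25970.
Gradient magnitude |∇z| = √(a² + b²) = √(0.08152 + 0.06744) = 0.38596.
True dip = arctan(0.38596) = 21.1°, dipping toward SW (azimuth ≈ 228°).

21.1°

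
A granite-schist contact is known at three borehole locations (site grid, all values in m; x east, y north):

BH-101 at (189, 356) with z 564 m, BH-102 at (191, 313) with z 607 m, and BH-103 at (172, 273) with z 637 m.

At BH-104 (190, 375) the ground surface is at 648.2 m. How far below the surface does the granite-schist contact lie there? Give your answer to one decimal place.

Two edge vectors: BH-101→BH-102 = (2, -43, 43), BH-101→BH-103 = (-17, -83, 73).
Normal n = (BH-101→BH-102) × (BH-101→BH-103) = (430, -877, -897).
So ∂z/∂x = −n_x/n_z = 0.47938 and ∂z/∂y = −n_y/n_z = −0.97770.
Intercept c from BH-101: 564 − 90.60 + 348.06 = 821.46.
At (190, 375): z_contact = 91.08 − 366.64 + 821.46 = 545.90 m.
Depth below ground = 648.2 − 545.90 = 102.3 m.

102.3 m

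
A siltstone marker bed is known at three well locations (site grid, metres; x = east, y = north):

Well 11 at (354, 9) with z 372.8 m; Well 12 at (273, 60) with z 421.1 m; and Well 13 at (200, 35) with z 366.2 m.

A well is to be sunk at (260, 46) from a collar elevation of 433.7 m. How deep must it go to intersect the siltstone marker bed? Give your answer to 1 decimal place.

Let the plane be z = a·x + b·y + c.
Well 12−Well 11: −81a + 51b = 48.3;  Well 13−Well 11: −154a + 26b = −6.6.
Solving gives a = 0.27704, b = 1.38706.
Then c = 372.8 − a·354 − b·9 = 262.25.
At (260, 46): z_contact = 72.03 + 63.80 + 262.25 = 398.08 m.
Depth below ground = 433.7 − 398.08 = 35.6 m.

35.6 m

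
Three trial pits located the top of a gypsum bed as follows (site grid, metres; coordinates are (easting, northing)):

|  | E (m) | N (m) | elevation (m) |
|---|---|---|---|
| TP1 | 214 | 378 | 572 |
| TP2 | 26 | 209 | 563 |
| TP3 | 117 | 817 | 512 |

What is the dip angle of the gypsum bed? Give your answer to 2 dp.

10.04°

Let the plane be z = a·E + b·N + c.
TP2−TP1: −188a − 169b = −9;  TP3−TP1: −97a + 439b = −60.
Solving gives a = 0.14244, b = −0.10520.
Gradient magnitude |∇z| = √(a² + b²) = √(0.02029 + 0.01107) = 0.17708.
True dip = arctan(0.17708) = 10.04°, dipping toward NW (azimuth ≈ 306°).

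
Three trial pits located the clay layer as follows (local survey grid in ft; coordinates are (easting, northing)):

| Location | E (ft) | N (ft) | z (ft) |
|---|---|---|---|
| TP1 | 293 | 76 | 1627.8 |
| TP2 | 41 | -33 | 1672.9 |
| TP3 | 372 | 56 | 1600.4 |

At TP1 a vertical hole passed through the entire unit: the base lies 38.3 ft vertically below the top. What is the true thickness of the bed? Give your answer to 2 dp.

35.85 ft

Let the plane be z = a·E + b·N + c.
TP2−TP1: −252a − 109b = 45.1;  TP3−TP1: 79a − 20b = −27.4.
Solving gives a = −0.28486, b = 0.24481.
|∇z| = √(a²+b²) = 0.37560, so dip δ = arctan(0.37560) = 20.59°.
True thickness = vertical thickness × cos δ = 38.3 × cos 20.59° = 35.85 ft.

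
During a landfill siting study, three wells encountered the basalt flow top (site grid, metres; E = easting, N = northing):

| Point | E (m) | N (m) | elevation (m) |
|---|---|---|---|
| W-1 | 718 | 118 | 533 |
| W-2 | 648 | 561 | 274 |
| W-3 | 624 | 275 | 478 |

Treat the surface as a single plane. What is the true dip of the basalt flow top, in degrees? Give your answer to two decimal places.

40.51°

Two edge vectors: W-1→W-2 = (-70, 443, -259), W-1→W-3 = (-94, 157, -55).
Normal n = (W-1→W-2) × (W-1→W-3) = (16298, 20496, 30652).
So ∂z/∂E = −n_x/n_z = −0.53171 and ∂z/∂N = −n_y/n_z = −0.66867.
Gradient magnitude |∇z| = √(a² + b²) = √(0.28272 + 0.44712) = 0.85430.
True dip = arctan(0.85430) = 40.51°, dipping toward NE (azimuth ≈ 038°).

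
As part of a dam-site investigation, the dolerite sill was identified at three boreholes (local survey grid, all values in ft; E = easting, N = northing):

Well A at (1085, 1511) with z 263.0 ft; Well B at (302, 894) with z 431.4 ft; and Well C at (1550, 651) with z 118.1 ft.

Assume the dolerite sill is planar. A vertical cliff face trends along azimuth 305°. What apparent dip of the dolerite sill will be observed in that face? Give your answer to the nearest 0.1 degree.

12.5°

Two edge vectors: Well A→Well B = (-783, -617, 168.4), Well A→Well C = (465, -860, -144.9).
Normal n = (Well A→Well B) × (Well A→Well C) = (234227.3, -35150.7, 960285).
So ∂z/∂E = −n_x/n_z = −0.24391 and ∂z/∂N = −n_y/n_z = 0.03660.
Unit vector along 305° is (sin 305°, cos 305°) = (-0.8192, 0.5736).
Slope in that direction = a·(-0.8192) + b·(0.5736) = 0.22080.
Apparent dip = arctan|0.22080| = 12.5° (true dip is 13.9°, so apparent ≤ true as expected).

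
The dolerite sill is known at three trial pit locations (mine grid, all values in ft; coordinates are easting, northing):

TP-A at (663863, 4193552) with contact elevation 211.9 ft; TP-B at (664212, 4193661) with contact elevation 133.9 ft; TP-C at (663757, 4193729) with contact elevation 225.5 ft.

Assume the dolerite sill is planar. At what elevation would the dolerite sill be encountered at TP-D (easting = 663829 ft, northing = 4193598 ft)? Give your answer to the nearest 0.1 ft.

Let the plane be z = a·easting + b·northing + c.
TP-B−TP-A: 349a + 109b = −78;  TP-C−TP-A: −106a + 177b = 13.6.
Solving gives a = −0.208496188, b = −0.048025966.
Then c = 211.9 − a·663863 − b·4193552 = 340024.19.
At (663829, 4193598): z = −138405.8 − 201401.6 + 340024.19 = 216.8 ft.

216.8 ft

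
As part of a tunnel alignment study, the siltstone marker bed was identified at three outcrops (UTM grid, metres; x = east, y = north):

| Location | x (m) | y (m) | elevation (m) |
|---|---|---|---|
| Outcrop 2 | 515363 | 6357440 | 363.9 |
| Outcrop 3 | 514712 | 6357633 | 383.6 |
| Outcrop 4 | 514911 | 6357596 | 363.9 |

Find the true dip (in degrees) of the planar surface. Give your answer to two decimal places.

Let the plane be z = a·x + b·y + c.
Outcrop 3−Outcrop 2: −651a + 193b = 19.7;  Outcrop 4−Outcrop 2: −452a + 156b = 0.
Solving gives a = −0.21461, b = −0.62182.
Gradient magnitude |∇z| = √(a² + b²) = √(0.04606 + 0.38665) = 0.65781.
True dip = arctan(0.65781) = 33.34°, dipping toward NNE (azimuth ≈ 019°).

33.34°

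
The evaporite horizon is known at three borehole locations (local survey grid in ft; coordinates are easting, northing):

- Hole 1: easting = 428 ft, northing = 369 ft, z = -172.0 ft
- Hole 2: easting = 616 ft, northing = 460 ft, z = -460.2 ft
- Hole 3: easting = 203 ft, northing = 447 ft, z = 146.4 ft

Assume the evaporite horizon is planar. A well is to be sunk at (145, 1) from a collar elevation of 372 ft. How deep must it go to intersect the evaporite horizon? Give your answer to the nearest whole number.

Two edge vectors: Hole 1→Hole 2 = (188, 91, -288.2), Hole 1→Hole 3 = (-225, 78, 318.4).
Normal n = (Hole 1→Hole 2) × (Hole 1→Hole 3) = (51454, 4985.8, 35139).
So ∂z/∂easting = −n_x/n_z = −1.46430 and ∂z/∂northing = −n_y/n_z = −0.14189.
Intercept c from Hole 1: -172 + 626.72 + 52.36 = 507.08.
At (145, 1): z_contact = −212.3 − 0.1 + 507.08 = 294.6 ft.
Depth below ground = 372 − 294.6 = 77 ft.

77 ft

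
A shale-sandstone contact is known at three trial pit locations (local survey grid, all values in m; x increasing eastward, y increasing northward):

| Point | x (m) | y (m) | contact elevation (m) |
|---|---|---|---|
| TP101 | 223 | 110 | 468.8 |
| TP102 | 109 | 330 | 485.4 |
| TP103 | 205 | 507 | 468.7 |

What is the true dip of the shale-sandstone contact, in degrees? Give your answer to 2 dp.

9.11°

Let the plane be z = a·x + b·y + c.
TP102−TP101: −114a + 220b = 16.6;  TP103−TP101: −18a + 397b = −0.1.
Solving gives a = −0.16011, b = −0.00751.
Gradient magnitude |∇z| = √(a² + b²) = √(0.02564 + 0.00006) = 0.16029.
True dip = arctan(0.16029) = 9.11°, dipping toward E (azimuth ≈ 087°).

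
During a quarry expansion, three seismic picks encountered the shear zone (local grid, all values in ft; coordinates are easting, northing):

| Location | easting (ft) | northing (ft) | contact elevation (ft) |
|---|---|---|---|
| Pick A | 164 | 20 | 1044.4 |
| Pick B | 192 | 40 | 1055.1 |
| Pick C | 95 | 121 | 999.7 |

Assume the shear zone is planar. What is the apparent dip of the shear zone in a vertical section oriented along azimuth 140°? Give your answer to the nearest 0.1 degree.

Let the plane be z = a·easting + b·northing + c.
Pick B−Pick A: 28a + 20b = 10.7;  Pick C−Pick A: −69a + 101b = −44.7.
Solving gives a = 0.46927, b = −0.12198.
Unit vector along 140° is (sin 140°, cos 140°) = (0.6428, -0.7660).
Slope in that direction = a·(0.6428) + b·(-0.7660) = 0.39509.
Apparent dip = arctan|0.39509| = 21.6° (true dip is 25.9°, so apparent ≤ true as expected).

21.6°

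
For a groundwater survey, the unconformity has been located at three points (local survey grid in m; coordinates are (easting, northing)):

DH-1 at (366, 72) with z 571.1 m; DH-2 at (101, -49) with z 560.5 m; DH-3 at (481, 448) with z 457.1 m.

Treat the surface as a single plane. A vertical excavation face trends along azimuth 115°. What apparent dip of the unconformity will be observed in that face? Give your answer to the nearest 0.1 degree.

18.9°

Let the plane be z = a·E + b·N + c.
DH-2−DH-1: −265a − 121b = −10.6;  DH-3−DH-1: 115a + 376b = −114.
Solving gives a = 0.20740, b = −0.36663.
Unit vector along 115° is (sin 115°, cos 115°) = (0.9063, -0.4226).
Slope in that direction = a·(0.9063) + b·(-0.4226) = 0.34291.
Apparent dip = arctan|0.34291| = 18.9° (true dip is 22.8°, so apparent ≤ true as expected).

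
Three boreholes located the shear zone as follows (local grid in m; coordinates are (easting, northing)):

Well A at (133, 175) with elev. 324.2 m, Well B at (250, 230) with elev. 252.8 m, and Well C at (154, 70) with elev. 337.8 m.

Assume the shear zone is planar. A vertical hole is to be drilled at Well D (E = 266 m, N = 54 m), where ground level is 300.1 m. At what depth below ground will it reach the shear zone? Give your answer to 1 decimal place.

14.9 m

Two edge vectors: Well A→Well B = (117, 55, -71.4), Well A→Well C = (21, -105, 13.6).
Normal n = (Well A→Well B) × (Well A→Well C) = (-6749, -3090.6, -13440).
So ∂z/∂E = −n_x/n_z = −0.50216 and ∂z/∂N = −n_y/n_z = −0.22996.
Intercept c from Well A: 324.2 + 66.79 + 40.24 = 431.23.
At (266, 54): z_contact = −133.57 − 12.42 + 431.23 = 285.24 m.
Depth below ground = 300.1 − 285.24 = 14.9 m.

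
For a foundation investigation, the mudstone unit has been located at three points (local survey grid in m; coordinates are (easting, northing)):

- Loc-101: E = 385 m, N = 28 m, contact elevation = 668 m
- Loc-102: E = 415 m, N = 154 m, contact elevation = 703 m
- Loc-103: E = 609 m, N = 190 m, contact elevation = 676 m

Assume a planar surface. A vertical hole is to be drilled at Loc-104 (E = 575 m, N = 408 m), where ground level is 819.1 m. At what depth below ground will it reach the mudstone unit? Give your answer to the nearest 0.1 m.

65.4 m

Two edge vectors: Loc-101→Loc-102 = (30, 126, 35), Loc-101→Loc-103 = (224, 162, 8).
Normal n = (Loc-101→Loc-102) × (Loc-101→Loc-103) = (-4662, 7600, -23364).
So ∂z/∂E = −n_x/n_z = −0.19954 and ∂z/∂N = −n_y/n_z = 0.32529.
Intercept c from Loc-101: 668 + 76.82 − 9.11 = 735.71.
At (575, 408): z_contact = −114.73 + 132.72 + 735.71 = 753.70 m.
Depth below ground = 819.1 − 753.70 = 65.4 m.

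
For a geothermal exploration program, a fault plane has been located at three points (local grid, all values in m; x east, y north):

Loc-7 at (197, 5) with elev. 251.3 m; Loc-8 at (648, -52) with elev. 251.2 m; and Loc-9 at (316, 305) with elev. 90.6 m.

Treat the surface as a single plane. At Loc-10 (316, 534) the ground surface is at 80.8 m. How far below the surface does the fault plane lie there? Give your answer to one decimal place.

Let the plane be z = a·x + b·y + c.
Loc-8−Loc-7: 451a − 57b = −0.1;  Loc-9−Loc-7: 119a + 300b = −160.7.
Solving gives a = −0.06468, b = −0.51001.
Then c = 251.3 − a·197 − b·5 = 266.59.
At (316, 534): z_contact = −20.44 − 272.35 + 266.59 = -26.19 m.
Depth below ground = 80.8 − (-26.19) = 107.0 m.

107.0 m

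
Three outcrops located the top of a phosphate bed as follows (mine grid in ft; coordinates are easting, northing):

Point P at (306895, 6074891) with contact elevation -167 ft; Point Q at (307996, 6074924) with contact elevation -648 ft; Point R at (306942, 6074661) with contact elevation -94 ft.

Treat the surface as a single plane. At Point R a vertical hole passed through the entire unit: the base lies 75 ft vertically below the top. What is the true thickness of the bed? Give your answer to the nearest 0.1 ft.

64.7 ft

Let the plane be z = a·easting + b·northing + c.
Point Q−Point P: 1101a + 33b = −481;  Point R−Point P: 47a − 230b = 73.
Solving gives a = −0.42476, b = −0.40419.
|∇z| = √(a²+b²) = 0.58634, so dip δ = arctan(0.58634) = 30.38°.
True thickness = vertical thickness × cos δ = 75 × cos 30.38° = 64.7 ft.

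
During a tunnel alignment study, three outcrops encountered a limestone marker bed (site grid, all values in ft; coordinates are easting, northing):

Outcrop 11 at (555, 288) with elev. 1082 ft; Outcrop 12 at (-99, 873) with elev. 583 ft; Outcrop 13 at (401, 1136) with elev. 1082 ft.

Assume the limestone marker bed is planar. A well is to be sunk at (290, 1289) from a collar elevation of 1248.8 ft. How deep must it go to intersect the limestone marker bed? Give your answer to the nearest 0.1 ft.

242.6 ft

Let the plane be z = a·easting + b·northing + c.
Outcrop 12−Outcrop 11: −654a + 585b = −499;  Outcrop 13−Outcrop 11: −154a + 848b = 0.
Solving gives a = 0.910980, b = 0.165437.
Then c = 1082 − a·555 − b·288 = 528.76.
At (290, 1289): z_contact = 264.18 + 213.25 + 528.76 = 1006.19 ft.
Depth below ground = 1248.8 − 1006.19 = 242.6 ft.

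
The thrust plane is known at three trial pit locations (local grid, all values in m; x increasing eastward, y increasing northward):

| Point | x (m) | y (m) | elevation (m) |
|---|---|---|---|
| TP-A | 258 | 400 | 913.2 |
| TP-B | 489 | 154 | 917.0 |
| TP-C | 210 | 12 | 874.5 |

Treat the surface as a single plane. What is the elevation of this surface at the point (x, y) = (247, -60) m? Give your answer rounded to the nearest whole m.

Let the plane be z = a·x + b·y + c.
TP-B−TP-A: 231a − 246b = 3.8;  TP-C−TP-A: −48a − 388b = −38.7.
Solving gives a = 0.10839, b = 0.08633.
Then c = 913.2 − a·258 − b·400 = 850.70.
At (247, -60): z = 26.8 − 5.2 + 850.70 = 872.3 m.

872 m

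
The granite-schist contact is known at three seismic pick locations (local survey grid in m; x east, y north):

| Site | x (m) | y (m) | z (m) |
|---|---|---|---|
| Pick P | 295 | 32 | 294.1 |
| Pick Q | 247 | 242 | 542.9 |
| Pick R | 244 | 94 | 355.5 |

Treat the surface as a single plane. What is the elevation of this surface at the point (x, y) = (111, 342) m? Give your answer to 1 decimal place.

624.3 m

Two edge vectors: Pick P→Pick Q = (-48, 210, 248.8), Pick P→Pick R = (-51, 62, 61.4).
Normal n = (Pick P→Pick Q) × (Pick P→Pick R) = (-2531.6, -9741.6, 7734).
So ∂z/∂x = −n_x/n_z = 0.32733 and ∂z/∂y = −n_y/n_z = 1.25958.
Intercept c from Pick P: 294.1 − 96.56 − 40.31 = 157.23.
At (111, 342): z = 36.3 + 430.8 + 157.23 = 624.3 m.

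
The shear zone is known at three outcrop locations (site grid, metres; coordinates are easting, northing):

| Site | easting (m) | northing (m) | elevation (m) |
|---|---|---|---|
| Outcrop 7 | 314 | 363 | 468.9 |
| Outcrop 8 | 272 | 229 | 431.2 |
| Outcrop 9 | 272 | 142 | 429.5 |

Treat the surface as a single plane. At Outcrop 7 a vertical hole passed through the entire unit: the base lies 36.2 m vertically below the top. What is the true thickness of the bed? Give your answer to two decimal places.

27.78 m

Two edge vectors: Outcrop 7→Outcrop 8 = (-42, -134, -37.7), Outcrop 7→Outcrop 9 = (-42, -221, -39.4).
Normal n = (Outcrop 7→Outcrop 8) × (Outcrop 7→Outcrop 9) = (-3052.1, -71.4, 3654).
So ∂z/∂easting = −n_x/n_z = 0.83528 and ∂z/∂northing = −n_y/n_z = 0.01954.
|∇z| = √(a²+b²) = 0.83550, so dip δ = arctan(0.83550) = 39.88°.
True thickness = vertical thickness × cos δ = 36.2 × cos 39.88° = 27.78 m.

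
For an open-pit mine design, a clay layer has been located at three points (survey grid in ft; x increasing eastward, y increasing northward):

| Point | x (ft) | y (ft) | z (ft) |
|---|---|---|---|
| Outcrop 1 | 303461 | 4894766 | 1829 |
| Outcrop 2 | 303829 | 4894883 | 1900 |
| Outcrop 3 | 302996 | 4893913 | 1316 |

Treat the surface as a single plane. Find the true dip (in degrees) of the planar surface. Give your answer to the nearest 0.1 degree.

31.0°

Two edge vectors: Outcrop 1→Outcrop 2 = (368, 117, 71), Outcrop 1→Outcrop 3 = (-465, -853, -513).
Normal n = (Outcrop 1→Outcrop 2) × (Outcrop 1→Outcrop 3) = (542, 155769, -259499).
So ∂z/∂x = −n_x/n_z = 0.00209 and ∂z/∂y = −n_y/n_z = 0.60027.
Gradient magnitude |∇z| = √(a² + b²) = √(0.00000 + 0.36032) = 0.60027.
True dip = arctan(0.60027) = 31.0°, dipping toward S (azimuth ≈ 180°).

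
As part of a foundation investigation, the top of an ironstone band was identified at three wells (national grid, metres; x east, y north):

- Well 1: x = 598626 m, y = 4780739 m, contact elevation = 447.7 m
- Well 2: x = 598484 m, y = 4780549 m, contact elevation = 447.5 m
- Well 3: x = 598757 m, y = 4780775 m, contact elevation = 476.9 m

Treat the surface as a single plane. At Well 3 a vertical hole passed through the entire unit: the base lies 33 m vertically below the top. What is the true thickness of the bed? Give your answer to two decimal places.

Two edge vectors: Well 1→Well 2 = (-142, -190, -0.2), Well 1→Well 3 = (131, 36, 29.2).
Normal n = (Well 1→Well 2) × (Well 1→Well 3) = (-5540.8, 4120.2, 19778).
So ∂z/∂x = −n_x/n_z = 0.28015 and ∂z/∂y = −n_y/n_z = −0.20832.
|∇z| = √(a²+b²) = 0.34912, so dip δ = arctan(0.34912) = 19.24°.
True thickness = vertical thickness × cos δ = 33 × cos 19.24° = 31.16 m.

31.16 m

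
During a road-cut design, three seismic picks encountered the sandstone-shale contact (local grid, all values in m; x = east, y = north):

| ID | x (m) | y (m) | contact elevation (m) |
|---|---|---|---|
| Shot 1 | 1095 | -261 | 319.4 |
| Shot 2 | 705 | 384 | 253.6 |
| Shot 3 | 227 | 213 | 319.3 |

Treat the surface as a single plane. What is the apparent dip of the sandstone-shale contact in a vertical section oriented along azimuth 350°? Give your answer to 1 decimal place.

7.7°

Two edge vectors: Shot 1→Shot 2 = (-390, 645, -65.8), Shot 1→Shot 3 = (-868, 474, -0.1).
Normal n = (Shot 1→Shot 2) × (Shot 1→Shot 3) = (31124.7, 57075.4, 375000).
So ∂z/∂x = −n_x/n_z = −0.08300 and ∂z/∂y = −n_y/n_z = −0.15220.
Unit vector along 350° is (sin 350°, cos 350°) = (-0.1736, 0.9848).
Slope in that direction = a·(-0.1736) + b·(0.9848) = −0.13548.
Apparent dip = arctan|0.13548| = 7.7° (true dip is 9.8°, so apparent ≤ true as expected).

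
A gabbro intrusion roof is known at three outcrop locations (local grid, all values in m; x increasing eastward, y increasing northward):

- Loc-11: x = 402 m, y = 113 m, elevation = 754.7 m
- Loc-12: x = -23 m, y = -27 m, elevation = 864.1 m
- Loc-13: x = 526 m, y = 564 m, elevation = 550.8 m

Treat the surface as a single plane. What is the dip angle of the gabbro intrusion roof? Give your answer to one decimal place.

23.6°

Let the plane be z = a·x + b·y + c.
Loc-12−Loc-11: −425a − 140b = 109.4;  Loc-13−Loc-11: 124a + 451b = −203.9.
Solving gives a = −0.11929, b = −0.41931.
Gradient magnitude |∇z| = √(a² + b²) = √(0.01423 + 0.17582) = 0.43595.
True dip = arctan(0.43595) = 23.6°, dipping toward NNE (azimuth ≈ 016°).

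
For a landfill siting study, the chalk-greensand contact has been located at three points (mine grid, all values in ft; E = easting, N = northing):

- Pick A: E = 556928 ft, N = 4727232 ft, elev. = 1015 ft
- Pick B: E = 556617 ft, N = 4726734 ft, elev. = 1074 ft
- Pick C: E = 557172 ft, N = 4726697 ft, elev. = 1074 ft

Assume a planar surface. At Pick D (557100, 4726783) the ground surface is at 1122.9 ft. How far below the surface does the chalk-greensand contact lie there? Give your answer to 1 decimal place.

58.1 ft

Let the plane be z = a·E + b·N + c.
Pick B−Pick A: −311a − 498b = 59;  Pick C−Pick A: 244a − 535b = 59.
Solving gives a = −0.007582573, b = −0.113738594.
Then c = 1015 − a·556928 − b·4727232 = 542906.67.
At (557100, 4726783): z_contact = −4224.25 − 537617.65 + 542906.67 = 1064.76 ft.
Depth below ground = 1122.9 − 1064.76 = 58.1 ft.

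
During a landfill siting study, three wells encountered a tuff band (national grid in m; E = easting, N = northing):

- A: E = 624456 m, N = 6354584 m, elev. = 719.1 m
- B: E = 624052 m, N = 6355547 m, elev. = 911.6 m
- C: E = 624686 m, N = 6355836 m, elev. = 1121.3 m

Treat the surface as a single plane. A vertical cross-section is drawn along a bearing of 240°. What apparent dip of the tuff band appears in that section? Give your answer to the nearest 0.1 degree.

Let the plane be z = a·E + b·N + c.
B−A: −404a + 963b = 192.5;  C−A: 230a + 1252b = 402.2.
Solving gives a = 0.20117, b = 0.28429.
Unit vector along 240° is (sin 240°, cos 240°) = (-0.8660, -0.5000).
Slope in that direction = a·(-0.8660) + b·(-0.5000) = −0.31636.
Apparent dip = arctan|0.31636| = 17.6° (true dip is 19.2°, so apparent ≤ true as expected).

17.6°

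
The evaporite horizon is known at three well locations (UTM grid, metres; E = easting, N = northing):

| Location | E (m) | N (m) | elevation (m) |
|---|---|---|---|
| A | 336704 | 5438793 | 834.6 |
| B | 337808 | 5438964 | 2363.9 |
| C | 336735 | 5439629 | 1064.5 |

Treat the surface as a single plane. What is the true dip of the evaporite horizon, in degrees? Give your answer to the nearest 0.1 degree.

Two edge vectors: A→B = (1104, 171, 1529.3), A→C = (31, 836, 229.9).
Normal n = (A→B) × (A→C) = (-1239181.9, -206401.3, 917643).
So ∂z/∂E = −n_x/n_z = 1.35040 and ∂z/∂N = −n_y/n_z = 0.22493.
Gradient magnitude |∇z| = √(a² + b²) = √(1.82357 + 0.05059) = 1.36900.
True dip = arctan(1.36900) = 53.9°, dipping toward W (azimuth ≈ 261°).

53.9°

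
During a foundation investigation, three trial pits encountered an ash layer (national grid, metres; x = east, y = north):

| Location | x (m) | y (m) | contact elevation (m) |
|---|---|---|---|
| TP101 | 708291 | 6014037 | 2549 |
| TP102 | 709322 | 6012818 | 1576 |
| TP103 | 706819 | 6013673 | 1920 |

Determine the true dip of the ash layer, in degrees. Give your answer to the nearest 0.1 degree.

44.4°

Two edge vectors: TP101→TP102 = (1031, -1219, -973), TP101→TP103 = (-1472, -364, -629).
Normal n = (TP101→TP102) × (TP101→TP103) = (412579, 2080755, -2169652).
So ∂z/∂x = −n_x/n_z = 0.19016 and ∂z/∂y = −n_y/n_z = 0.95903.
Gradient magnitude |∇z| = √(a² + b²) = √(0.03616 + 0.91973) = 0.97770.
True dip = arctan(0.97770) = 44.4°, dipping toward S (azimuth ≈ 191°).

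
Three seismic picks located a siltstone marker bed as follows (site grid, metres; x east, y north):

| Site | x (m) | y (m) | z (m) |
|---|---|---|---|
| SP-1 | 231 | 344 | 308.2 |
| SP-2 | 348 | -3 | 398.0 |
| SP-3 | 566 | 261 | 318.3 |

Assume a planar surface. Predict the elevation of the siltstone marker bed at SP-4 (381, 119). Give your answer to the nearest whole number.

Let the plane be z = a·x + b·y + c.
SP-2−SP-1: 117a − 347b = 89.8;  SP-3−SP-1: 335a − 83b = 10.1.
Solving gives a = −0.03707, b = −0.27129.
Then c = 308.2 − a·231 − b·344 = 410.08.
At (381, 119): z = −14.1 − 32.3 + 410.08 = 363.7 m.

364 m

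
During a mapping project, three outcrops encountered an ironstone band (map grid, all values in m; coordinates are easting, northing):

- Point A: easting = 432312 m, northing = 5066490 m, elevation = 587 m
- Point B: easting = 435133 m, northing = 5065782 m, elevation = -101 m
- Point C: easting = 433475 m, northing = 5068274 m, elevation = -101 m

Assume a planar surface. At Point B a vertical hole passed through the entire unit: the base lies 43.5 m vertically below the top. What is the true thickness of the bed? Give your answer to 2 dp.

41.04 m

Let the plane be z = a·easting + b·northing + c.
Point B−Point A: 2821a − 708b = −688;  Point C−Point A: 1163a + 1784b = −688.
Solving gives a = −0.29277, b = −0.19479.
|∇z| = √(a²+b²) = 0.35165, so dip δ = arctan(0.35165) = 19.37°.
True thickness = vertical thickness × cos δ = 43.5 × cos 19.37° = 41.04 m.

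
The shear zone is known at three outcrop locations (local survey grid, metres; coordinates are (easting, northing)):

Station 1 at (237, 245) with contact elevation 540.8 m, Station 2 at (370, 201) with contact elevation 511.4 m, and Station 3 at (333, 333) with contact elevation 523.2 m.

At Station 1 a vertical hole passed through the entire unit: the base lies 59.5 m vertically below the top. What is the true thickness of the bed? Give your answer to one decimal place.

Two edge vectors: Station 1→Station 2 = (133, -44, -29.4), Station 1→Station 3 = (96, 88, -17.6).
Normal n = (Station 1→Station 2) × (Station 1→Station 3) = (3361.6, -481.6, 15928).
So ∂z/∂E = −n_x/n_z = −0.21105 and ∂z/∂N = −n_y/n_z = 0.03024.
|∇z| = √(a²+b²) = 0.21320, so dip δ = arctan(0.21320) = 12.04°.
True thickness = vertical thickness × cos δ = 59.5 × cos 12.04° = 58.2 m.

58.2 m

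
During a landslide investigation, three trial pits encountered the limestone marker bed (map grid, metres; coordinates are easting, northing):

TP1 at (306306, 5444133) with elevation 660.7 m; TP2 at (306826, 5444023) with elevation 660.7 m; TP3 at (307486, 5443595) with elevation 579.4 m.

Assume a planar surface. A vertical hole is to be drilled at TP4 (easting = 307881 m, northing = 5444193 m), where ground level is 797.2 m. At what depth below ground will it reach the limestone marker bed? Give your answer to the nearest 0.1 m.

Let the plane be z = a·easting + b·northing + c.
TP2−TP1: 520a − 110b = 0;  TP3−TP1: 1180a − 538b = −81.3.
Solving gives a = 0.059635903, b = 0.281915177.
Then c = 660.7 − a·306306 − b·5444133 = −1552389.86.
At (307881, 5444193): z_contact = 18360.76 + 1534800.64 − 1552389.86 = 771.54 m.
Depth below ground = 797.2 − 771.54 = 25.7 m.

25.7 m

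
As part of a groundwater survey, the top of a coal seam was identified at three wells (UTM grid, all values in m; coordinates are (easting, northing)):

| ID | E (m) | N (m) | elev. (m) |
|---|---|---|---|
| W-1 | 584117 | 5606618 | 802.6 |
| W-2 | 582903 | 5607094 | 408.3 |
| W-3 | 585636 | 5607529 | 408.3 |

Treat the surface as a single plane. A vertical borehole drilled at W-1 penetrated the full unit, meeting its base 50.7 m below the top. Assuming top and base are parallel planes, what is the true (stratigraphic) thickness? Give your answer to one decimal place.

43.5 m

Two edge vectors: W-1→W-2 = (-1214, 476, -394.3), W-1→W-3 = (1519, 911, -394.3).
Normal n = (W-1→W-2) × (W-1→W-3) = (171520.5, -1077621.9, -1828998).
So ∂z/∂E = −n_x/n_z = 0.09378 and ∂z/∂N = −n_y/n_z = −0.58919.
|∇z| = √(a²+b²) = 0.59660, so dip δ = arctan(0.59660) = 30.82°.
True thickness = vertical thickness × cos δ = 50.7 × cos 30.82° = 43.5 m.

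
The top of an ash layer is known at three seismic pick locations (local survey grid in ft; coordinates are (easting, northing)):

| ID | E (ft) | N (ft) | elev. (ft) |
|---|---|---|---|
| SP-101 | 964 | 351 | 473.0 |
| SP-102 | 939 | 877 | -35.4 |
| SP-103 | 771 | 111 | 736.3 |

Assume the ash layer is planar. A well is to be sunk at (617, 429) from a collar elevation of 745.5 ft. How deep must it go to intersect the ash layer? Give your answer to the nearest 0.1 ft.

295.3 ft

Two edge vectors: SP-101→SP-102 = (-25, 526, -508.4), SP-101→SP-103 = (-193, -240, 263.3).
Normal n = (SP-101→SP-102) × (SP-101→SP-103) = (16479.8, 104703.7, 107518).
So ∂z/∂E = −n_x/n_z = −0.15327 and ∂z/∂N = −n_y/n_z = −0.97382.
Intercept c from SP-101: 473 + 147.76 + 341.81 = 962.57.
At (617, 429): z_contact = −94.57 − 417.77 + 962.57 = 450.23 ft.
Depth below ground = 745.5 − 450.23 = 295.3 ft.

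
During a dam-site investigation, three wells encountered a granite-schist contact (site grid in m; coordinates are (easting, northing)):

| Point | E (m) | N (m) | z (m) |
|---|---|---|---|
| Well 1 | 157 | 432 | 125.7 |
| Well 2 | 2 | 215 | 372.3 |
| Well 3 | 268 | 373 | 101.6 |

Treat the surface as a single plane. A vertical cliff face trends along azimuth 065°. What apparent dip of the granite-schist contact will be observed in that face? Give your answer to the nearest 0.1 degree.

Let the plane be z = a·E + b·N + c.
Well 2−Well 1: −155a − 217b = 246.6;  Well 3−Well 1: 111a − 59b = −24.1.
Solving gives a = −0.59518, b = −0.71128.
Unit vector along 065° is (sin 65°, cos 65°) = (0.9063, 0.4226).
Slope in that direction = a·(0.9063) + b·(0.4226) = −0.84002.
Apparent dip = arctan|0.84002| = 40.0° (true dip is 42.8°, so apparent ≤ true as expected).

40.0°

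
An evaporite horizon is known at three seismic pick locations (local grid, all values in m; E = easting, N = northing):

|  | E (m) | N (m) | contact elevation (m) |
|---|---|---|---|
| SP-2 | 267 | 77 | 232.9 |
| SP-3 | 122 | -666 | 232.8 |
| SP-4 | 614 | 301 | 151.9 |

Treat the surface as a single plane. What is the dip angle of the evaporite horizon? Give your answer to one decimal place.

15.2°

Two edge vectors: SP-2→SP-3 = (-145, -743, -0.1), SP-2→SP-4 = (347, 224, -81).
Normal n = (SP-2→SP-3) × (SP-2→SP-4) = (60205.4, -11779.7, 225341).
So ∂z/∂E = −n_x/n_z = −0.26717 and ∂z/∂N = −n_y/n_z = 0.05227.
Gradient magnitude |∇z| = √(a² + b²) = √(0.07138 + 0.00273) = 0.27224.
True dip = arctan(0.27224) = 15.2°, dipping toward E (azimuth ≈ 101°).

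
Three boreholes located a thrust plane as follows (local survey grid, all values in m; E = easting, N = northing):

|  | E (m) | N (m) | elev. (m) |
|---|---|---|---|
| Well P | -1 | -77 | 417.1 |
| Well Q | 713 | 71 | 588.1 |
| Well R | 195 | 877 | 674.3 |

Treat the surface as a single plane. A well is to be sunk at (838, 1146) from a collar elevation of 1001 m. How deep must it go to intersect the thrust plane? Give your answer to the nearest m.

Two edge vectors: Well P→Well Q = (714, 148, 171), Well P→Well R = (196, 954, 257.2).
Normal n = (Well P→Well Q) × (Well P→Well R) = (-125068.4, -150124.8, 652148).
So ∂z/∂E = −n_x/n_z = 0.19178 and ∂z/∂N = −n_y/n_z = 0.23020.
Intercept c from Well P: 417.1 + 0.19 + 17.73 = 435.02.
At (838, 1146): z_contact = 160.7 + 263.8 + 435.02 = 859.5 m.
Depth below ground = 1001 − 859.5 = 141 m.

141 m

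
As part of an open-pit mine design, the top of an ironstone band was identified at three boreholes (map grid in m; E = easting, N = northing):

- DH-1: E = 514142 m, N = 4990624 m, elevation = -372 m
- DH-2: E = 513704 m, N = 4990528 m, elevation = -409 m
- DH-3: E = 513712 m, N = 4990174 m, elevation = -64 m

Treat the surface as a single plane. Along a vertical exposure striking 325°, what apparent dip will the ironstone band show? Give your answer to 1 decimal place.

43.9°

Two edge vectors: DH-1→DH-2 = (-438, -96, -37), DH-1→DH-3 = (-430, -450, 308).
Normal n = (DH-1→DH-2) × (DH-1→DH-3) = (-46218, 150814, 155820).
So ∂z/∂E = −n_x/n_z = 0.29661 and ∂z/∂N = −n_y/n_z = −0.96787.
Unit vector along 325° is (sin 325°, cos 325°) = (-0.5736, 0.8192).
Slope in that direction = a·(-0.5736) + b·(0.8192) = −0.96296.
Apparent dip = arctan|0.96296| = 43.9° (true dip is 45.4°, so apparent ≤ true as expected).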